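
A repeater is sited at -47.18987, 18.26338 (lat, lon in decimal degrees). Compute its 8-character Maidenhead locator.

JE92dt14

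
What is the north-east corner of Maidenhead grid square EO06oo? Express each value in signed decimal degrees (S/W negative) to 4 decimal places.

Field E=4, O=14: +4·20° lon, +14·10° lat → SW at lon -100°, lat 50°.
Square 0, 6: +0·2° lon, +6·1° lat → SW at lon -100°, lat 56°.
Subsquare o=14, o=14: +14·0.0833333° lon, +14·0.0416667° lat → SW at lon -98.8333°, lat 56.5833°.
Cell spans 0.0833333° lon × 0.0416667° lat. NE corner is SW corner plus one full cell.
latitude 56.6250, longitude -98.7500.

56.6250, -98.7500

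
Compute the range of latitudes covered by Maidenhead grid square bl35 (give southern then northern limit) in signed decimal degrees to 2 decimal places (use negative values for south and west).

25.00, 26.00

Field B=1, L=11: +1·20° lon, +11·10° lat → SW at lon -160°, lat 20°.
Square 3, 5: +3·2° lon, +5·1° lat → SW at lon -154°, lat 25°.
Cell spans 2° lon × 1° lat.
south 25.00, north 26.00.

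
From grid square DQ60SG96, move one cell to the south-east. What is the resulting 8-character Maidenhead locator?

DQ60tg05

Longitude extended square 9; +1 → 10, wraps to 0, carry into subsquare.
Longitude subsquare s = 18; +1 → 19 = t.
Latitude extended square 6; −1 → 5.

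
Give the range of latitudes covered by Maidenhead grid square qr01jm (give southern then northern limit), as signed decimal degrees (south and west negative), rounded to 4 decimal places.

Field Q=16, R=17: +16·20° lon, +17·10° lat → SW at lon 140°, lat 80°.
Square 0, 1: +0·2° lon, +1·1° lat → SW at lon 140°, lat 81°.
Subsquare j=9, m=12: +9·0.0833333° lon, +12·0.0416667° lat → SW at lon 140.75°, lat 81.5°.
Cell spans 0.0833333° lon × 0.0416667° lat.
south 81.5000, north 81.5417.

81.5000, 81.5417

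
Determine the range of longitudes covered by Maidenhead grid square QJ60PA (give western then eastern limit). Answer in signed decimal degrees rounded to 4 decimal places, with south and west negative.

Field Q=16, J=9: +16·20° lon, +9·10° lat → SW at lon 140°, lat 0°.
Square 6, 0: +6·2° lon, +0·1° lat → SW at lon 152°, lat 0°.
Subsquare p=15, a=0: +15·0.0833333° lon, +0·0.0416667° lat → SW at lon 153.25°, lat 0°.
Cell spans 0.0833333° lon × 0.0416667° lat.
west 153.2500, east 153.3333.

153.2500, 153.3333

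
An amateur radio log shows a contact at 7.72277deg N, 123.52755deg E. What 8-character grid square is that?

PJ17sr33

Add 180° to longitude and 90° to latitude: 303.52755, 97.72277.
Field: lon ⌊303.52755/20⌋ = 15 → P; lat ⌊97.72277/10⌋ = 9 → J.
Square: lon ⌊3.52755/2⌋ = 1; lat ⌊7.72277/1⌋ = 7.
Subsquare: lon ⌊1.52755/0.0833333⌋ = 18 → s; lat ⌊0.72277/0.0416667⌋ = 17 → r.
Extended square: lon ⌊0.02755/0.00833333⌋ = 3; lat ⌊0.01444/0.00416667⌋ = 3.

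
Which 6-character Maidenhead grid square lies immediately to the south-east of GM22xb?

Longitude subsquare x = 23; +1 → 24, wraps to 0 = a, carry into square.
Longitude square 2; +1 → 3.
Latitude subsquare b = 1; −1 → 0 = a.

GM32aa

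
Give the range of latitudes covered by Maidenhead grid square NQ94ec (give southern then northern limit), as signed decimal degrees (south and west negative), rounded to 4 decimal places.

Field N=13, Q=16: +13·20° lon, +16·10° lat → SW at lon 80°, lat 70°.
Square 9, 4: +9·2° lon, +4·1° lat → SW at lon 98°, lat 74°.
Subsquare e=4, c=2: +4·0.0833333° lon, +2·0.0416667° lat → SW at lon 98.3333°, lat 74.0833°.
Cell spans 0.0833333° lon × 0.0416667° lat.
south 74.0833, north 74.1250.

74.0833, 74.1250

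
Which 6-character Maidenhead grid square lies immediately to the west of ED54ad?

ED44xd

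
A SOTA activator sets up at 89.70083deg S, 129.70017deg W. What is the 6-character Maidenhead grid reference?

CA50dh

Offset from 180°W / 90°S: lon 50.2998°, lat 0.2992°.
Field: lon ⌊50.2998/20⌋ = 2 → C; lat ⌊0.2992/10⌋ = 0 → A.
Square: lon ⌊10.2998/2⌋ = 5; lat ⌊0.2992/1⌋ = 0.
Subsquare: lon ⌊0.2998/0.0833333⌋ = 3 → d; lat ⌊0.2992/0.0416667⌋ = 7 → h.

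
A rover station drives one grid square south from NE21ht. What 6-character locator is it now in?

Latitude subsquare t = 19; −1 → 18 = s.
The longitude characters are unchanged.

NE21hs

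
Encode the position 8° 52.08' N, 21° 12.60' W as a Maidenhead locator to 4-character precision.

Shift to the Maidenhead origin (180°W, 90°S): lon 158.79, lat 98.87.
Field: lon ⌊158.79/20⌋ = 7 → H; lat ⌊98.87/10⌋ = 9 → J.
Square: lon ⌊18.79/2⌋ = 9; lat ⌊8.87/1⌋ = 8.

HJ98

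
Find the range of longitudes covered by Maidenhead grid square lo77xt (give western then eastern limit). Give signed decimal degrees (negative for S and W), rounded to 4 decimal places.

55.9167, 56.0000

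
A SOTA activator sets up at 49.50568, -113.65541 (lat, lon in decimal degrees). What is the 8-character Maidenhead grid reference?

DN39em11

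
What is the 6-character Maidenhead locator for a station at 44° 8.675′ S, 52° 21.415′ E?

Shift to the Maidenhead origin (180°W, 90°S): lon 232.3569, lat 45.8554.
Field (20°×10°, letters A–R): 232.3569/20 → 11 → L, 45.8554/10 → 4 → E; chars LE.
Square (2°×1°, digits 0–9): 12.3569/2 → 6, 5.8554/1 → 5; chars 65.
Subsquare (5′×2.5′, letters a–x): 0.3569/0.0833333 → 4 → e, 0.8554/0.0416667 → 20 → u; chars eu.

LE65eu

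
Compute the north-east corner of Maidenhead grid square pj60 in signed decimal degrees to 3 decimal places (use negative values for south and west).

1.000, 134.000

Field P=15, J=9: +15·20° lon, +9·10° lat → SW at lon 120°, lat 0°.
Square 6, 0: +6·2° lon, +0·1° lat → SW at lon 132°, lat 0°.
Cell spans 2° lon × 1° lat. NE corner is SW corner plus one full cell.
latitude 1.000, longitude 134.000.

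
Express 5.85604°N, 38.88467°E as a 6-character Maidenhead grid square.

KJ95ku

Shift to the Maidenhead origin (180°W, 90°S): lon 218.8847, lat 95.8560.
Field (20°×10°, letters A–R): 218.8847/20 → 10 → K, 95.8560/10 → 9 → J; chars KJ.
Square (2°×1°, digits 0–9): 18.8847/2 → 9, 5.8560/1 → 5; chars 95.
Subsquare (5′×2.5′, letters a–x): 0.8847/0.0833333 → 10 → k, 0.8560/0.0416667 → 20 → u; chars ku.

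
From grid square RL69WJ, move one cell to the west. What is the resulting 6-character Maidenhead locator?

RL69vj

Longitude subsquare w = 22; −1 → 21 = v.
The latitude characters are unchanged.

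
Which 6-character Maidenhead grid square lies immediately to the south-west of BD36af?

BD26xe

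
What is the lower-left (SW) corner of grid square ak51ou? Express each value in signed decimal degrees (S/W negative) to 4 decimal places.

Field A=0, K=10: +0·20° lon, +10·10° lat → SW at lon -180°, lat 10°.
Square 5, 1: +5·2° lon, +1·1° lat → SW at lon -170°, lat 11°.
Subsquare o=14, u=20: +14·0.0833333° lon, +20·0.0416667° lat → SW at lon -168.833°, lat 11.8333°.
latitude 11.8333, longitude -168.8333.

11.8333, -168.8333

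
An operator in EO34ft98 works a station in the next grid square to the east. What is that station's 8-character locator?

EO34gt08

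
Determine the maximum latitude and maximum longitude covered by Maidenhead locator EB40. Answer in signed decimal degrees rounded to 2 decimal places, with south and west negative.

Field E=4, B=1: +4·20° lon, +1·10° lat → SW at lon -100°, lat -80°.
Square 4, 0: +4·2° lon, +0·1° lat → SW at lon -92°, lat -80°.
Cell spans 2° lon × 1° lat. NE corner is SW corner plus one full cell.
latitude -79.00, longitude -90.00.

-79.00, -90.00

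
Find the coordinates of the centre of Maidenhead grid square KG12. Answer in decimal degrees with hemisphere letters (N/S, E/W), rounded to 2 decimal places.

27.50° S, 23.00° E

Field K=10, G=6: +10·20° lon, +6·10° lat → SW at lon 20°, lat -30°.
Square 1, 2: +1·2° lon, +2·1° lat → SW at lon 22°, lat -28°.
Cell spans 2° lon × 1° lat. Centre is SW corner plus half of each.
latitude 27.50° S, longitude 23.00° E.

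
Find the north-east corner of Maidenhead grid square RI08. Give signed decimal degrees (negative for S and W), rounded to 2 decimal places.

-1.00, 162.00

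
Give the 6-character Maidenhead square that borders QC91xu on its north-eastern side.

RC01av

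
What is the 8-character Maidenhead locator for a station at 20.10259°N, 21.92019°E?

KL00xc04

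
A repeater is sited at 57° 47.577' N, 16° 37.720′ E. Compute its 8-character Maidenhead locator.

JO87ht50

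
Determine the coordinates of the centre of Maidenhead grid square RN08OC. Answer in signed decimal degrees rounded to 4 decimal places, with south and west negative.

48.1042, 161.2083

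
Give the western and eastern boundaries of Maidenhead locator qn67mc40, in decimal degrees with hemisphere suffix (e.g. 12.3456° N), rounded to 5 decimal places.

Field Q=16, N=13: +16·20° lon, +13·10° lat → SW at lon 140°, lat 40°.
Square 6, 7: +6·2° lon, +7·1° lat → SW at lon 152°, lat 47°.
Subsquare m=12, c=2: +12·0.0833333° lon, +2·0.0416667° lat → SW at lon 153°, lat 47.0833°.
Extended square 4, 0: +4·0.00833333° lon, +0·0.00416667° lat → SW at lon 153.033°, lat 47.0833°.
Cell spans 0.00833333° lon × 0.00416667° lat.
west 153.03333° E, east 153.04167° E.

153.03333° E, 153.04167° E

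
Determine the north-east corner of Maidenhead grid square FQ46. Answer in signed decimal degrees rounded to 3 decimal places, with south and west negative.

Field F=5, Q=16: +5·20° lon, +16·10° lat → SW at lon -80°, lat 70°.
Square 4, 6: +4·2° lon, +6·1° lat → SW at lon -72°, lat 76°.
Cell spans 2° lon × 1° lat. NE corner is SW corner plus one full cell.
latitude 77.000, longitude -70.000.

77.000, -70.000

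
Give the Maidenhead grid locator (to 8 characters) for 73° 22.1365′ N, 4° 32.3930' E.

JQ23gi48

Add 180° to longitude and 90° to latitude: 184.53988, 163.36894.
Field: lon ⌊184.53988/20⌋ = 9 → J; lat ⌊163.36894/10⌋ = 16 → Q.
Square: lon ⌊4.53988/2⌋ = 2; lat ⌊3.36894/1⌋ = 3.
Subsquare: lon ⌊0.53988/0.0833333⌋ = 6 → g; lat ⌊0.36894/0.0416667⌋ = 8 → i.
Extended square: lon ⌊0.03988/0.00833333⌋ = 4; lat ⌊0.03561/0.00416667⌋ = 8.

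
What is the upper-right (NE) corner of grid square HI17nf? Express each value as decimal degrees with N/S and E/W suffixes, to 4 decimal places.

Field H=7, I=8: +7·20° lon, +8·10° lat → SW at lon -40°, lat -10°.
Square 1, 7: +1·2° lon, +7·1° lat → SW at lon -38°, lat -3°.
Subsquare n=13, f=5: +13·0.0833333° lon, +5·0.0416667° lat → SW at lon -36.9167°, lat -2.79167°.
Cell spans 0.0833333° lon × 0.0416667° lat. NE corner is SW corner plus one full cell.
latitude 2.7500° S, longitude 36.8333° W.

2.7500° S, 36.8333° W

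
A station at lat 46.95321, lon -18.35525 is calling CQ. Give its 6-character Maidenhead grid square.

IN06tw

Shift to the Maidenhead origin (180°W, 90°S): lon 161.6447, lat 136.9532.
Field: 161.6447/20 → 8 → I, 136.9532/10 → 13 → N; chars IN.
Square: 1.6447/2 → 0, 6.9532/1 → 6; chars 06.
Subsquare: 1.6447/0.0833333 → 19 → t, 0.9532/0.0416667 → 22 → w; chars tw.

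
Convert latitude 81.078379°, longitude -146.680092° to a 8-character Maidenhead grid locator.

BR61pb88

Shift to the Maidenhead origin (180°W, 90°S): lon 33.31991, lat 171.07838.
Field: 33.31991/20 → 1 → B, 171.07838/10 → 17 → R; chars BR.
Square: 13.31991/2 → 6, 1.07838/1 → 1; chars 61.
Subsquare: 1.31991/0.0833333 → 15 → p, 0.07838/0.0416667 → 1 → b; chars pb.
Extended square: 0.06991/0.00833333 → 8, 0.03671/0.00416667 → 8; chars 88.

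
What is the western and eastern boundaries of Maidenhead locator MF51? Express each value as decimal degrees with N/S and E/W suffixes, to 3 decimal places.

70.000° E, 72.000° E

Field M=12, F=5: +12·20° lon, +5·10° lat → SW at lon 60°, lat -40°.
Square 5, 1: +5·2° lon, +1·1° lat → SW at lon 70°, lat -39°.
Cell spans 2° lon × 1° lat.
west 70.000° E, east 72.000° E.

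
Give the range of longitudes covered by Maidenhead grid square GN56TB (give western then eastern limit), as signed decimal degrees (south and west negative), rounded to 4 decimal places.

Field G=6, N=13: +6·20° lon, +13·10° lat → SW at lon -60°, lat 40°.
Square 5, 6: +5·2° lon, +6·1° lat → SW at lon -50°, lat 46°.
Subsquare t=19, b=1: +19·0.0833333° lon, +1·0.0416667° lat → SW at lon -48.4167°, lat 46.0417°.
Cell spans 0.0833333° lon × 0.0416667° lat.
west -48.4167, east -48.3333.

-48.4167, -48.3333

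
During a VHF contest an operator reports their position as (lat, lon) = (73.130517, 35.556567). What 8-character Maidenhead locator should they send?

Offset from 180°W / 90°S: lon 215.55657°, lat 163.13052°.
Field: 215.55657/20 → 10 → K, 163.13052/10 → 16 → Q; chars KQ.
Square: 15.55657/2 → 7, 3.13052/1 → 3; chars 73.
Subsquare: 1.55657/0.0833333 → 18 → s, 0.13052/0.0416667 → 3 → d; chars sd.
Extended square: 0.05657/0.00833333 → 6, 0.00552/0.00416667 → 1; chars 61.

KQ73sd61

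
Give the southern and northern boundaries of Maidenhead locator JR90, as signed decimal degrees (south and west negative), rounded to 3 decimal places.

80.000, 81.000

Field J=9, R=17: +9·20° lon, +17·10° lat → SW at lon 0°, lat 80°.
Square 9, 0: +9·2° lon, +0·1° lat → SW at lon 18°, lat 80°.
Cell spans 2° lon × 1° lat.
south 80.000, north 81.000.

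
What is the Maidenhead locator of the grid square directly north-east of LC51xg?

LC61ah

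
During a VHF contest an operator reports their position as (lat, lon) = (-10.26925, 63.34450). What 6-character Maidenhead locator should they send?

Shift to the Maidenhead origin (180°W, 90°S): lon 243.3445, lat 79.7308.
Field (20°×10°, letters A–R): 243.3445/20 → 12 → M, 79.7308/10 → 7 → H; chars MH.
Square (2°×1°, digits 0–9): 3.3445/2 → 1, 9.7308/1 → 9; chars 19.
Subsquare (5′×2.5′, letters a–x): 1.3445/0.0833333 → 16 → q, 0.7308/0.0416667 → 17 → r; chars qr.

MH19qr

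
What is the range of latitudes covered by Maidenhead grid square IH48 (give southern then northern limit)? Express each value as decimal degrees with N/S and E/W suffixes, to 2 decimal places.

Field I=8, H=7: +8·20° lon, +7·10° lat → SW at lon -20°, lat -20°.
Square 4, 8: +4·2° lon, +8·1° lat → SW at lon -12°, lat -12°.
Cell spans 2° lon × 1° lat.
south 12.00° S, north 11.00° S.

12.00° S, 11.00° S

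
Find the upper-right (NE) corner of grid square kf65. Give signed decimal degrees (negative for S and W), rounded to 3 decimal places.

-34.000, 34.000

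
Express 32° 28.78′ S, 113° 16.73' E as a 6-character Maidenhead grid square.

OF67pm

Offset from 180°W / 90°S: lon 293.2788°, lat 57.5203°.
Field: 293.2788/20 → 14 → O, 57.5203/10 → 5 → F; chars OF.
Square: 13.2788/2 → 6, 7.5203/1 → 7; chars 67.
Subsquare: 1.2788/0.0833333 → 15 → p, 0.5203/0.0416667 → 12 → m; chars pm.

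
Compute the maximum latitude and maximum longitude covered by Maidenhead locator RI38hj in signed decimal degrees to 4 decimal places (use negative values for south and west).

-1.5833, 166.6667

Field R=17, I=8: +17·20° lon, +8·10° lat → SW at lon 160°, lat -10°.
Square 3, 8: +3·2° lon, +8·1° lat → SW at lon 166°, lat -2°.
Subsquare h=7, j=9: +7·0.0833333° lon, +9·0.0416667° lat → SW at lon 166.583°, lat -1.625°.
Cell spans 0.0833333° lon × 0.0416667° lat. NE corner is SW corner plus one full cell.
latitude -1.5833, longitude 166.6667.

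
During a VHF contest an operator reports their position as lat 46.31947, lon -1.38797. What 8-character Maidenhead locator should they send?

IN96hh36

Shift to the Maidenhead origin (180°W, 90°S): lon 178.61203, lat 136.31947.
Field: 178.61203/20 → 8 → I, 136.31947/10 → 13 → N; chars IN.
Square: 18.61203/2 → 9, 6.31947/1 → 6; chars 96.
Subsquare: 0.61203/0.0833333 → 7 → h, 0.31947/0.0416667 → 7 → h; chars hh.
Extended square: 0.02870/0.00833333 → 3, 0.02780/0.00416667 → 6; chars 36.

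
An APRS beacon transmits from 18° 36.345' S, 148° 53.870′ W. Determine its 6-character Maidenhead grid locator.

BH51nj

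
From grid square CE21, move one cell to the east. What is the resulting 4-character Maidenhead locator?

CE31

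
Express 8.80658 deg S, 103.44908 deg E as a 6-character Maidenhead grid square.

OI11re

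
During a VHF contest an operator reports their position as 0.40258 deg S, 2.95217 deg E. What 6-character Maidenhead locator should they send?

Offset from 180°W / 90°S: lon 182.9522°, lat 89.5974°.
Field (20°×10°, letters A–R): lon ⌊182.9522/20⌋ = 9 → J; lat ⌊89.5974/10⌋ = 8 → I.
Square (2°×1°, digits 0–9): lon ⌊2.9522/2⌋ = 1; lat ⌊9.5974/1⌋ = 9.
Subsquare (5′×2.5′, letters a–x): lon ⌊0.9522/0.0833333⌋ = 11 → l; lat ⌊0.5974/0.0416667⌋ = 14 → o.

JI19lo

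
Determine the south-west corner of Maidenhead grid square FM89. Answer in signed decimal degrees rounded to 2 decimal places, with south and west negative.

39.00, -64.00

Field F=5, M=12: +5·20° lon, +12·10° lat → SW at lon -80°, lat 30°.
Square 8, 9: +8·2° lon, +9·1° lat → SW at lon -64°, lat 39°.
latitude 39.00, longitude -64.00.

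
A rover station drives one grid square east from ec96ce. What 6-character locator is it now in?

EC96de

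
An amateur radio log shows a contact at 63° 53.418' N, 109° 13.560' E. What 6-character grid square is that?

Add 180° to longitude and 90° to latitude: 289.2260, 153.8903.
Field: 289.2260/20 → 14 → O, 153.8903/10 → 15 → P; chars OP.
Square: 9.2260/2 → 4, 3.8903/1 → 3; chars 43.
Subsquare: 1.2260/0.0833333 → 14 → o, 0.8903/0.0416667 → 21 → v; chars ov.

OP43ov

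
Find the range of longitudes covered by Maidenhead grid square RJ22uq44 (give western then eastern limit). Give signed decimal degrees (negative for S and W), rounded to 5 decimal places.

165.70000, 165.70833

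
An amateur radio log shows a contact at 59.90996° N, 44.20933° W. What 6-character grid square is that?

GO79vv

Add 180° to longitude and 90° to latitude: 135.7907, 149.9100.
Field: 135.7907/20 → 6 → G, 149.9100/10 → 14 → O; chars GO.
Square: 15.7907/2 → 7, 9.9100/1 → 9; chars 79.
Subsquare: 1.7907/0.0833333 → 21 → v, 0.9100/0.0416667 → 21 → v; chars vv.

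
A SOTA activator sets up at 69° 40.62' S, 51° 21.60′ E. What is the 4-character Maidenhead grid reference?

Add 180° to longitude and 90° to latitude: 231.36, 20.32.
Field: lon ⌊231.36/20⌋ = 11 → L; lat ⌊20.32/10⌋ = 2 → C.
Square: lon ⌊11.36/2⌋ = 5; lat ⌊0.32/1⌋ = 0.

LC50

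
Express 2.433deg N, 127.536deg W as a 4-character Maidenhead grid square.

CJ62

Shift to the Maidenhead origin (180°W, 90°S): lon 52.46, lat 92.43.
Field: lon ⌊52.46/20⌋ = 2 → C; lat ⌊92.43/10⌋ = 9 → J.
Square: lon ⌊12.46/2⌋ = 6; lat ⌊2.43/1⌋ = 2.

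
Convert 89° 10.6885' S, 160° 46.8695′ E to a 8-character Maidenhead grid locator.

Shift to the Maidenhead origin (180°W, 90°S): lon 340.78116, lat 0.82186.
Field: 340.78116/20 → 17 → R, 0.82186/10 → 0 → A; chars RA.
Square: 0.78116/2 → 0, 0.82186/1 → 0; chars 00.
Subsquare: 0.78116/0.0833333 → 9 → j, 0.82186/0.0416667 → 19 → t; chars jt.
Extended square: 0.03116/0.00833333 → 3, 0.03019/0.00416667 → 7; chars 37.

RA00jt37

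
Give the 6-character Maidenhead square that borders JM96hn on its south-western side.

JM96gm

Longitude subsquare h = 7; −1 → 6 = g.
Latitude subsquare n = 13; −1 → 12 = m.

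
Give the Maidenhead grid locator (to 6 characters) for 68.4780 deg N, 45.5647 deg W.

Shift to the Maidenhead origin (180°W, 90°S): lon 134.4353, lat 158.4780.
Field (20°×10°, letters A–R): lon ⌊134.4353/20⌋ = 6 → G; lat ⌊158.4780/10⌋ = 15 → P.
Square (2°×1°, digits 0–9): lon ⌊14.4353/2⌋ = 7; lat ⌊8.4780/1⌋ = 8.
Subsquare (5′×2.5′, letters a–x): lon ⌊0.4353/0.0833333⌋ = 5 → f; lat ⌊0.4780/0.0416667⌋ = 11 → l.

GP78fl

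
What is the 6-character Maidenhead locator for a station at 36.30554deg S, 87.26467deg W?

EF63iq

Shift to the Maidenhead origin (180°W, 90°S): lon 92.7353, lat 53.6945.
Field: lon ⌊92.7353/20⌋ = 4 → E; lat ⌊53.6945/10⌋ = 5 → F.
Square: lon ⌊12.7353/2⌋ = 6; lat ⌊3.6945/1⌋ = 3.
Subsquare: lon ⌊0.7353/0.0833333⌋ = 8 → i; lat ⌊0.6945/0.0416667⌋ = 16 → q.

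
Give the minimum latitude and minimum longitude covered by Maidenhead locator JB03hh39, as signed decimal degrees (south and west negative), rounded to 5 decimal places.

-76.67083, 0.60833

Field J=9, B=1: +9·20° lon, +1·10° lat → SW at lon 0°, lat -80°.
Square 0, 3: +0·2° lon, +3·1° lat → SW at lon 0°, lat -77°.
Subsquare h=7, h=7: +7·0.0833333° lon, +7·0.0416667° lat → SW at lon 0.583333°, lat -76.7083°.
Extended square 3, 9: +3·0.00833333° lon, +9·0.00416667° lat → SW at lon 0.608333°, lat -76.6708°.
latitude -76.67083, longitude 0.60833.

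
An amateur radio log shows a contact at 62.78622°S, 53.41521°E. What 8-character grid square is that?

LC67qf91

Shift to the Maidenhead origin (180°W, 90°S): lon 233.41521, lat 27.21378.
Field: lon ⌊233.41521/20⌋ = 11 → L; lat ⌊27.21378/10⌋ = 2 → C.
Square: lon ⌊13.41521/2⌋ = 6; lat ⌊7.21378/1⌋ = 7.
Subsquare: lon ⌊1.41521/0.0833333⌋ = 16 → q; lat ⌊0.21378/0.0416667⌋ = 5 → f.
Extended square: lon ⌊0.08188/0.00833333⌋ = 9; lat ⌊0.00545/0.00416667⌋ = 1.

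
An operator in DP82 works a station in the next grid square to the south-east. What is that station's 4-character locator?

Longitude square 8; +1 → 9.
Latitude square 2; −1 → 1.

DP91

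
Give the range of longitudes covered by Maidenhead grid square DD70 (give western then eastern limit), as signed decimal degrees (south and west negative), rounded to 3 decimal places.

Field D=3, D=3: +3·20° lon, +3·10° lat → SW at lon -120°, lat -60°.
Square 7, 0: +7·2° lon, +0·1° lat → SW at lon -106°, lat -60°.
Cell spans 2° lon × 1° lat.
west -106.000, east -104.000.

-106.000, -104.000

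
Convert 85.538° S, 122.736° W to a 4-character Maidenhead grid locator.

Shift to the Maidenhead origin (180°W, 90°S): lon 57.26, lat 4.46.
Field (20°×10°, letters A–R): lon ⌊57.26/20⌋ = 2 → C; lat ⌊4.46/10⌋ = 0 → A.
Square (2°×1°, digits 0–9): lon ⌊17.26/2⌋ = 8; lat ⌊4.46/1⌋ = 4.

CA84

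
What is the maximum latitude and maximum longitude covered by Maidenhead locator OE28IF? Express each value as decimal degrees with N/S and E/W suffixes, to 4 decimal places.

Field O=14, E=4: +14·20° lon, +4·10° lat → SW at lon 100°, lat -50°.
Square 2, 8: +2·2° lon, +8·1° lat → SW at lon 104°, lat -42°.
Subsquare i=8, f=5: +8·0.0833333° lon, +5·0.0416667° lat → SW at lon 104.667°, lat -41.7917°.
Cell spans 0.0833333° lon × 0.0416667° lat. NE corner is SW corner plus one full cell.
latitude 41.7500° S, longitude 104.7500° E.

41.7500° S, 104.7500° E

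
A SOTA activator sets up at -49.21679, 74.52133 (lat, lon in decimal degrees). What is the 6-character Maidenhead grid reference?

ME70gs

Shift to the Maidenhead origin (180°W, 90°S): lon 254.5213, lat 40.7832.
Field: lon ⌊254.5213/20⌋ = 12 → M; lat ⌊40.7832/10⌋ = 4 → E.
Square: lon ⌊14.5213/2⌋ = 7; lat ⌊0.7832/1⌋ = 0.
Subsquare: lon ⌊0.5213/0.0833333⌋ = 6 → g; lat ⌊0.7832/0.0416667⌋ = 18 → s.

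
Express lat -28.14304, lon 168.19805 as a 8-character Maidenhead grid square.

RG41cu35

Offset from 180°W / 90°S: lon 348.19805°, lat 61.85696°.
Field: lon ⌊348.19805/20⌋ = 17 → R; lat ⌊61.85696/10⌋ = 6 → G.
Square: lon ⌊8.19805/2⌋ = 4; lat ⌊1.85696/1⌋ = 1.
Subsquare: lon ⌊0.19805/0.0833333⌋ = 2 → c; lat ⌊0.85696/0.0416667⌋ = 20 → u.
Extended square: lon ⌊0.03138/0.00833333⌋ = 3; lat ⌊0.02363/0.00416667⌋ = 5.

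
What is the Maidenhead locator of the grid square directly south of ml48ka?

ML47kx

Latitude subsquare a = 0; −1 → -1, wraps to 23 = x, carry into square.
Latitude square 8; −1 → 7.
The longitude characters are unchanged.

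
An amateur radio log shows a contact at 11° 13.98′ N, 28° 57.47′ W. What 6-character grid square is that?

HK51mf

Shift to the Maidenhead origin (180°W, 90°S): lon 151.0422, lat 101.2330.
Field: 151.0422/20 → 7 → H, 101.2330/10 → 10 → K; chars HK.
Square: 11.0422/2 → 5, 1.2330/1 → 1; chars 51.
Subsquare: 1.0422/0.0833333 → 12 → m, 0.2330/0.0416667 → 5 → f; chars mf.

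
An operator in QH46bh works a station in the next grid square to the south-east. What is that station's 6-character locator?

QH46cg

Longitude subsquare b = 1; +1 → 2 = c.
Latitude subsquare h = 7; −1 → 6 = g.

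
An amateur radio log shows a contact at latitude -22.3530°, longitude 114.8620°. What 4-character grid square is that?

OG77

Shift to the Maidenhead origin (180°W, 90°S): lon 294.86, lat 67.65.
Field: lon ⌊294.86/20⌋ = 14 → O; lat ⌊67.65/10⌋ = 6 → G.
Square: lon ⌊14.86/2⌋ = 7; lat ⌊7.65/1⌋ = 7.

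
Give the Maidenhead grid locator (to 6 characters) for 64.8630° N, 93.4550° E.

Shift to the Maidenhead origin (180°W, 90°S): lon 273.4550, lat 154.8630.
Field: 273.4550/20 → 13 → N, 154.8630/10 → 15 → P; chars NP.
Square: 13.4550/2 → 6, 4.8630/1 → 4; chars 64.
Subsquare: 1.4550/0.0833333 → 17 → r, 0.8630/0.0416667 → 20 → u; chars ru.

NP64ru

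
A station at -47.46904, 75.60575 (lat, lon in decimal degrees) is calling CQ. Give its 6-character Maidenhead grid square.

Offset from 180°W / 90°S: lon 255.6058°, lat 42.5310°.
Field: 255.6058/20 → 12 → M, 42.5310/10 → 4 → E; chars ME.
Square: 15.6058/2 → 7, 2.5310/1 → 2; chars 72.
Subsquare: 1.6058/0.0833333 → 19 → t, 0.5310/0.0416667 → 12 → m; chars tm.

ME72tm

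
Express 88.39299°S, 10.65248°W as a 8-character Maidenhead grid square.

IA41qo15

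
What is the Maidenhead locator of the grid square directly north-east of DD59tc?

DD59ud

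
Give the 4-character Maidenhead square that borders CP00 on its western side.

Longitude square 0; −1 → -1, wraps to 9, carry into field.
Longitude field C = 2; −1 → 1 = B.
The latitude characters are unchanged.

BP90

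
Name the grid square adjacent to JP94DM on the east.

Longitude subsquare d = 3; +1 → 4 = e.
The latitude characters are unchanged.

JP94em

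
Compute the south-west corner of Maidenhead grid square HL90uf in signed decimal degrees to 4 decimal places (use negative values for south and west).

Field H=7, L=11: +7·20° lon, +11·10° lat → SW at lon -40°, lat 20°.
Square 9, 0: +9·2° lon, +0·1° lat → SW at lon -22°, lat 20°.
Subsquare u=20, f=5: +20·0.0833333° lon, +5·0.0416667° lat → SW at lon -20.3333°, lat 20.2083°.
latitude 20.2083, longitude -20.3333.

20.2083, -20.3333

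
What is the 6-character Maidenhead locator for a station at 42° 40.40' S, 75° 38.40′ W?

Offset from 180°W / 90°S: lon 104.3600°, lat 47.3267°.
Field (20°×10°, letters A–R): lon ⌊104.3600/20⌋ = 5 → F; lat ⌊47.3267/10⌋ = 4 → E.
Square (2°×1°, digits 0–9): lon ⌊4.3600/2⌋ = 2; lat ⌊7.3267/1⌋ = 7.
Subsquare (5′×2.5′, letters a–x): lon ⌊0.3600/0.0833333⌋ = 4 → e; lat ⌊0.3267/0.0416667⌋ = 7 → h.

FE27eh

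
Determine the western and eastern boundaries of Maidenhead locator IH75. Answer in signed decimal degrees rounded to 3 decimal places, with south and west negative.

Field I=8, H=7: +8·20° lon, +7·10° lat → SW at lon -20°, lat -20°.
Square 7, 5: +7·2° lon, +5·1° lat → SW at lon -6°, lat -15°.
Cell spans 2° lon × 1° lat.
west -6.000, east -4.000.

-6.000, -4.000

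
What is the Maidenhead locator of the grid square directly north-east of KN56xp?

KN66aq

Longitude subsquare x = 23; +1 → 24, wraps to 0 = a, carry into square.
Longitude square 5; +1 → 6.
Latitude subsquare p = 15; +1 → 16 = q.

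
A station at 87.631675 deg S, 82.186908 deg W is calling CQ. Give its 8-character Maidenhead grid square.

Offset from 180°W / 90°S: lon 97.81309°, lat 2.36832°.
Field (20°×10°, letters A–R): 97.81309/20 → 4 → E, 2.36832/10 → 0 → A; chars EA.
Square (2°×1°, digits 0–9): 17.81309/2 → 8, 2.36832/1 → 2; chars 82.
Subsquare (5′×2.5′, letters a–x): 1.81309/0.0833333 → 21 → v, 0.36832/0.0416667 → 8 → i; chars vi.
Extended square (30″×15″, digits 0–9): 0.06309/0.00833333 → 7, 0.03499/0.00416667 → 8; chars 78.

EA82vi78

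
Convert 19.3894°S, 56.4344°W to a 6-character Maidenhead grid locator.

GH10so

Offset from 180°W / 90°S: lon 123.5656°, lat 70.6106°.
Field: 123.5656/20 → 6 → G, 70.6106/10 → 7 → H; chars GH.
Square: 3.5656/2 → 1, 0.6106/1 → 0; chars 10.
Subsquare: 1.5656/0.0833333 → 18 → s, 0.6106/0.0416667 → 14 → o; chars so.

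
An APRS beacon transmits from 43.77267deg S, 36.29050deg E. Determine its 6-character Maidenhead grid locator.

Offset from 180°W / 90°S: lon 216.2905°, lat 46.2273°.
Field: lon ⌊216.2905/20⌋ = 10 → K; lat ⌊46.2273/10⌋ = 4 → E.
Square: lon ⌊16.2905/2⌋ = 8; lat ⌊6.2273/1⌋ = 6.
Subsquare: lon ⌊0.2905/0.0833333⌋ = 3 → d; lat ⌊0.2273/0.0416667⌋ = 5 → f.

KE86df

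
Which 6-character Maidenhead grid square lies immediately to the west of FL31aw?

FL21xw

Longitude subsquare a = 0; −1 → -1, wraps to 23 = x, carry into square.
Longitude square 3; −1 → 2.
The latitude characters are unchanged.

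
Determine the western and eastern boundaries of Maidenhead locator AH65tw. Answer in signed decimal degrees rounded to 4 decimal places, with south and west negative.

-166.4167, -166.3333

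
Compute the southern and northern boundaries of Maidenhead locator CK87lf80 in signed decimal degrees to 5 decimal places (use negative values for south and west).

Field C=2, K=10: +2·20° lon, +10·10° lat → SW at lon -140°, lat 10°.
Square 8, 7: +8·2° lon, +7·1° lat → SW at lon -124°, lat 17°.
Subsquare l=11, f=5: +11·0.0833333° lon, +5·0.0416667° lat → SW at lon -123.083°, lat 17.2083°.
Extended square 8, 0: +8·0.00833333° lon, +0·0.00416667° lat → SW at lon -123.017°, lat 17.2083°.
Cell spans 0.00833333° lon × 0.00416667° lat.
south 17.20833, north 17.21250.

17.20833, 17.21250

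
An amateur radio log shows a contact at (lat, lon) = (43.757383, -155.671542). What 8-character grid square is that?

BN23ds91

Offset from 180°W / 90°S: lon 24.32846°, lat 133.75738°.
Field: lon ⌊24.32846/20⌋ = 1 → B; lat ⌊133.75738/10⌋ = 13 → N.
Square: lon ⌊4.32846/2⌋ = 2; lat ⌊3.75738/1⌋ = 3.
Subsquare: lon ⌊0.32846/0.0833333⌋ = 3 → d; lat ⌊0.75738/0.0416667⌋ = 18 → s.
Extended square: lon ⌊0.07846/0.00833333⌋ = 9; lat ⌊0.00738/0.00416667⌋ = 1.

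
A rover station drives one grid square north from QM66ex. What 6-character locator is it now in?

QM67ea

Latitude subsquare x = 23; +1 → 24, wraps to 0 = a, carry into square.
Latitude square 6; +1 → 7.
The longitude characters are unchanged.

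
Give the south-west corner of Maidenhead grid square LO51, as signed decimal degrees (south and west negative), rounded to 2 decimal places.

51.00, 50.00

Field L=11, O=14: +11·20° lon, +14·10° lat → SW at lon 40°, lat 50°.
Square 5, 1: +5·2° lon, +1·1° lat → SW at lon 50°, lat 51°.
latitude 51.00, longitude 50.00.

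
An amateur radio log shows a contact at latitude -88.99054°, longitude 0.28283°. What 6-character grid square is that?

JA01da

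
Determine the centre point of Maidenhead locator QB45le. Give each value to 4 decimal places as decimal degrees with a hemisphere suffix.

Field Q=16, B=1: +16·20° lon, +1·10° lat → SW at lon 140°, lat -80°.
Square 4, 5: +4·2° lon, +5·1° lat → SW at lon 148°, lat -75°.
Subsquare l=11, e=4: +11·0.0833333° lon, +4·0.0416667° lat → SW at lon 148.917°, lat -74.8333°.
Cell spans 0.0833333° lon × 0.0416667° lat. Centre is SW corner plus half of each.
latitude 74.8125° S, longitude 148.9583° E.

74.8125° S, 148.9583° E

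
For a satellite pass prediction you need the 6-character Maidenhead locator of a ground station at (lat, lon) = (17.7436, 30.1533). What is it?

Add 180° to longitude and 90° to latitude: 210.1533, 107.7436.
Field: 210.1533/20 → 10 → K, 107.7436/10 → 10 → K; chars KK.
Square: 10.1533/2 → 5, 7.7436/1 → 7; chars 57.
Subsquare: 0.1533/0.0833333 → 1 → b, 0.7436/0.0416667 → 17 → r; chars br.

KK57br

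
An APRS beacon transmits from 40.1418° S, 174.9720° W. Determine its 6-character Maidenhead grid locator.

AE29mu

Shift to the Maidenhead origin (180°W, 90°S): lon 5.0280, lat 49.8582.
Field: lon ⌊5.0280/20⌋ = 0 → A; lat ⌊49.8582/10⌋ = 4 → E.
Square: lon ⌊5.0280/2⌋ = 2; lat ⌊9.8582/1⌋ = 9.
Subsquare: lon ⌊1.0280/0.0833333⌋ = 12 → m; lat ⌊0.8582/0.0416667⌋ = 20 → u.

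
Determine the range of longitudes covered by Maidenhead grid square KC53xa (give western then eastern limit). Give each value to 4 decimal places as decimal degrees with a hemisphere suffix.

31.9167° E, 32.0000° E

Field K=10, C=2: +10·20° lon, +2·10° lat → SW at lon 20°, lat -70°.
Square 5, 3: +5·2° lon, +3·1° lat → SW at lon 30°, lat -67°.
Subsquare x=23, a=0: +23·0.0833333° lon, +0·0.0416667° lat → SW at lon 31.9167°, lat -67°.
Cell spans 0.0833333° lon × 0.0416667° lat.
west 31.9167° E, east 32.0000° E.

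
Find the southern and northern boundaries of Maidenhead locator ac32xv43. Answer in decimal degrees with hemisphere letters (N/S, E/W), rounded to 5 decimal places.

67.11250° S, 67.10833° S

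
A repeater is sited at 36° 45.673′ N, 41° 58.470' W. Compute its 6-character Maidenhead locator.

Add 180° to longitude and 90° to latitude: 138.0255, 126.7612.
Field: 138.0255/20 → 6 → G, 126.7612/10 → 12 → M; chars GM.
Square: 18.0255/2 → 9, 6.7612/1 → 6; chars 96.
Subsquare: 0.0255/0.0833333 → 0 → a, 0.7612/0.0416667 → 18 → s; chars as.

GM96as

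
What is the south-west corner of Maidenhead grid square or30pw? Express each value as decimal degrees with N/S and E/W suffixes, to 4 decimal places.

80.9167° N, 107.2500° E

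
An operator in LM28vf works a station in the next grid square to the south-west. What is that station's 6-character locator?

LM28ue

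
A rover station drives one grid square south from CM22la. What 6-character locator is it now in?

Latitude subsquare a = 0; −1 → -1, wraps to 23 = x, carry into square.
Latitude square 2; −1 → 1.
The longitude characters are unchanged.

CM21lx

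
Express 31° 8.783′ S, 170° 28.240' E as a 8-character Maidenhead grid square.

RF58fu64

Offset from 180°W / 90°S: lon 350.47067°, lat 58.85362°.
Field: 350.47067/20 → 17 → R, 58.85362/10 → 5 → F; chars RF.
Square: 10.47067/2 → 5, 8.85362/1 → 8; chars 58.
Subsquare: 0.47067/0.0833333 → 5 → f, 0.85362/0.0416667 → 20 → u; chars fu.
Extended square: 0.05400/0.00833333 → 6, 0.02028/0.00416667 → 4; chars 64.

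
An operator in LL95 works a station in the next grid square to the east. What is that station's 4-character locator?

Longitude square 9; +1 → 10, wraps to 0, carry into field.
Longitude field L = 11; +1 → 12 = M.
The latitude characters are unchanged.

ML05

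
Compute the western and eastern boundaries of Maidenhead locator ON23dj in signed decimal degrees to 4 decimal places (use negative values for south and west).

104.2500, 104.3333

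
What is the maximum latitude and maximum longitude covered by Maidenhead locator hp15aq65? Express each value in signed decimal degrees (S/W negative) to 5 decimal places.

65.69167, -37.94167

Field H=7, P=15: +7·20° lon, +15·10° lat → SW at lon -40°, lat 60°.
Square 1, 5: +1·2° lon, +5·1° lat → SW at lon -38°, lat 65°.
Subsquare a=0, q=16: +0·0.0833333° lon, +16·0.0416667° lat → SW at lon -38°, lat 65.6667°.
Extended square 6, 5: +6·0.00833333° lon, +5·0.00416667° lat → SW at lon -37.95°, lat 65.6875°.
Cell spans 0.00833333° lon × 0.00416667° lat. NE corner is SW corner plus one full cell.
latitude 65.69167, longitude -37.94167.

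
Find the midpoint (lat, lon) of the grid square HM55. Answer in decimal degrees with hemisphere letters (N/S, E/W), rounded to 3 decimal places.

Field H=7, M=12: +7·20° lon, +12·10° lat → SW at lon -40°, lat 30°.
Square 5, 5: +5·2° lon, +5·1° lat → SW at lon -30°, lat 35°.
Cell spans 2° lon × 1° lat. Centre is SW corner plus half of each.
latitude 35.500° N, longitude 29.000° W.

35.500° N, 29.000° W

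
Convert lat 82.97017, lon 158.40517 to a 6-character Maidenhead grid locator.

QR92ex

Shift to the Maidenhead origin (180°W, 90°S): lon 338.4052, lat 172.9702.
Field: lon ⌊338.4052/20⌋ = 16 → Q; lat ⌊172.9702/10⌋ = 17 → R.
Square: lon ⌊18.4052/2⌋ = 9; lat ⌊2.9702/1⌋ = 2.
Subsquare: lon ⌊0.4052/0.0833333⌋ = 4 → e; lat ⌊0.9702/0.0416667⌋ = 23 → x.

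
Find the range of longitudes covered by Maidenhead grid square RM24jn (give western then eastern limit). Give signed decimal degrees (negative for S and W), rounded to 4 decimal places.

164.7500, 164.8333

Field R=17, M=12: +17·20° lon, +12·10° lat → SW at lon 160°, lat 30°.
Square 2, 4: +2·2° lon, +4·1° lat → SW at lon 164°, lat 34°.
Subsquare j=9, n=13: +9·0.0833333° lon, +13·0.0416667° lat → SW at lon 164.75°, lat 34.5417°.
Cell spans 0.0833333° lon × 0.0416667° lat.
west 164.7500, east 164.8333.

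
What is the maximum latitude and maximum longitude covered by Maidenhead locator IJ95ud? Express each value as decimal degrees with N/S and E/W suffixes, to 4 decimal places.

Field I=8, J=9: +8·20° lon, +9·10° lat → SW at lon -20°, lat 0°.
Square 9, 5: +9·2° lon, +5·1° lat → SW at lon -2°, lat 5°.
Subsquare u=20, d=3: +20·0.0833333° lon, +3·0.0416667° lat → SW at lon -0.333333°, lat 5.125°.
Cell spans 0.0833333° lon × 0.0416667° lat. NE corner is SW corner plus one full cell.
latitude 5.1667° N, longitude 0.2500° W.

5.1667° N, 0.2500° W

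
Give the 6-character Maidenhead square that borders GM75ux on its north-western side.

Longitude subsquare u = 20; −1 → 19 = t.
Latitude subsquare x = 23; +1 → 24, wraps to 0 = a, carry into square.
Latitude square 5; +1 → 6.

GM76ta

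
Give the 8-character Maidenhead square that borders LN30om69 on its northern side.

LN30on60

Latitude extended square 9; +1 → 10, wraps to 0, carry into subsquare.
Latitude subsquare m = 12; +1 → 13 = n.
The longitude characters are unchanged.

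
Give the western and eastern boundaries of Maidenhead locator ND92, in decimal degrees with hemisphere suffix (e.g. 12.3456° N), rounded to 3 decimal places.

98.000° E, 100.000° E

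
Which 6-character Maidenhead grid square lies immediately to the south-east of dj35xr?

Longitude subsquare x = 23; +1 → 24, wraps to 0 = a, carry into square.
Longitude square 3; +1 → 4.
Latitude subsquare r = 17; −1 → 16 = q.

DJ45aq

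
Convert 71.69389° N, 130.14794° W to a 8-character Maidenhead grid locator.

Offset from 180°W / 90°S: lon 49.85206°, lat 161.69389°.
Field: 49.85206/20 → 2 → C, 161.69389/10 → 16 → Q; chars CQ.
Square: 9.85206/2 → 4, 1.69389/1 → 1; chars 41.
Subsquare: 1.85206/0.0833333 → 22 → w, 0.69389/0.0416667 → 16 → q; chars wq.
Extended square: 0.01873/0.00833333 → 2, 0.02722/0.00416667 → 6; chars 26.

CQ41wq26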